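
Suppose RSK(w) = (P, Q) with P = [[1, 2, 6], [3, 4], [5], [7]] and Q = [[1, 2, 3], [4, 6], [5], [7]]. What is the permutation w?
Reverse the RSK construction: for i from n down to 1, find the cell of Q containing i, remove the entry at that cell from P, and reverse-bump it up through P; the value ejected from row 1 is w(i).

Step i=7: Q has 7 at row 4, column 1; remove 7 from row 4 of P and reverse-bump: 7 enters row 3 and ejects 5; 5 enters row 2 and ejects 4; 4 enters row 1 and ejects 2. So w(7) = 2. P is now [[1, 4, 6], [3, 5], [7]].
Step i=6: Q has 6 at row 2, column 2; remove 5 from row 2 of P and reverse-bump: 5 enters row 1 and ejects 4. So w(6) = 4. P is now [[1, 5, 6], [3], [7]].
Step i=5: Q has 5 at row 3, column 1; remove 7 from row 3 of P and reverse-bump: 7 enters row 2 and ejects 3; 3 enters row 1 and ejects 1. So w(5) = 1. P is now [[3, 5, 6], [7]].
Step i=4: Q has 4 at row 2, column 1; remove 7 from row 2 of P and reverse-bump: 7 enters row 1 and ejects 6. So w(4) = 6. P is now [[3, 5, 7]].
Step i=3: Q has 3 at row 1, column 3; remove that cell from P, ejecting 7. So w(3) = 7. P is now [[3, 5]].
Step i=2: Q has 2 at row 1, column 2; remove that cell from P, ejecting 5. So w(2) = 5. P is now [[3]].
Step i=1: Q has 1 at row 1, column 1; remove that cell from P, ejecting 3. So w(1) = 3. P is now [].

So w = 3 5 7 6 1 4 2.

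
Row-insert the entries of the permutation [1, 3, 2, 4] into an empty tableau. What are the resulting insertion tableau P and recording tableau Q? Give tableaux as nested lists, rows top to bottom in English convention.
Insert each entry of the permutation into P by Schensted row insertion, recording in Q the position of each new cell.

Insert 1: appended to row 1. P = [[1]], Q = [[1]].
Insert 3: appended to row 1. P = [[1, 3]], Q = [[1, 2]].
Insert 2: 2 bumps 3 from row 1; 3 starts row 2. P = [[1, 2], [3]], Q = [[1, 2], [3]].
Insert 4: appended to row 1. P = [[1, 2, 4], [3]], Q = [[1, 2, 4], [3]].

So P = [[1, 2, 4], [3]], Q = [[1, 2, 4], [3]].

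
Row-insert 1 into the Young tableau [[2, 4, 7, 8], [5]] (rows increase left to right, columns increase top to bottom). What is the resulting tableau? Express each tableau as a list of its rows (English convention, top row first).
In row 1, 1 replaces 2 (the leftmost entry greater than 1); 2 is bumped to row 2. In row 2, 2 replaces 5 (the leftmost entry greater than 2); 5 is bumped to row 3. 5 starts a new row 3. The new tableau is [[1, 4, 7, 8], [2], [5]].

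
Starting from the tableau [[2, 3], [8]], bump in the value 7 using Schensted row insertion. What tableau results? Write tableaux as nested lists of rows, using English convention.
[[2, 3, 7], [8]]

7 is larger than every entry of row 1, so it is appended to row 1. The new tableau is [[2, 3, 7], [8]].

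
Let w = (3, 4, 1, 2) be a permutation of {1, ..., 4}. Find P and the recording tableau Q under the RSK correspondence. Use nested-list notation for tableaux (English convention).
Insert each entry of the permutation into P by Schensted row insertion, recording in Q the position of each new cell.

Insert 3: appended to row 1. P = [[3]].
Insert 4: appended to row 1. P = [[3, 4]].
Insert 1: 1 bumps 3 from row 1; 3 starts row 2. P = [[1, 4], [3]].
Insert 2: 2 bumps 4 from row 1; 4 appends to row 2. P = [[1, 2], [3, 4]].

So P = [[1, 2], [3, 4]], Q = [[1, 2], [3, 4]].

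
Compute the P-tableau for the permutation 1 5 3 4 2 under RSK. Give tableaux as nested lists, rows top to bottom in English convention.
P = [[1, 2, 4], [3], [5]]

After inserting 1: P = [[1]].
After inserting 5: P = [[1, 5]].
After inserting 3: P = [[1, 3], [5]].
After inserting 4: P = [[1, 3, 4], [5]].
After inserting 2: P = [[1, 2, 4], [3], [5]].

So P = [[1, 2, 4], [3], [5]].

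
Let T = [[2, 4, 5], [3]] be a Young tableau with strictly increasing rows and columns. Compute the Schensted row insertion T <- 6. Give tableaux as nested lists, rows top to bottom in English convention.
[[2, 4, 5, 6], [3]]

6 is larger than every entry of row 1, so it is appended to row 1. The new tableau is [[2, 4, 5, 6], [3]].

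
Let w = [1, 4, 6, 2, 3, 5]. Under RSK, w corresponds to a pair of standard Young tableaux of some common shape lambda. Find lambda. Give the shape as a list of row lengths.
[4, 2]

Row-insert each entry into an empty tableau.

After inserting 1: P = [[1]].
After inserting 4: P = [[1, 4]].
After inserting 6: P = [[1, 4, 6]].
After inserting 2: P = [[1, 2, 6], [4]].
After inserting 3: P = [[1, 2, 3], [4, 6]].
After inserting 5: P = [[1, 2, 3, 5], [4, 6]].

The final insertion tableau P = [[1, 2, 3, 5], [4, 6]] has shape [4, 2].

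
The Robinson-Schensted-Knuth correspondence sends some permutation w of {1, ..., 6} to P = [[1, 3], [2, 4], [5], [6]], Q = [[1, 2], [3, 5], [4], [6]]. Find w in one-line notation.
Reverse the RSK construction: for i from n down to 1, find the cell of Q containing i, remove the entry at that cell from P, and reverse-bump it up through P; the value ejected from row 1 is w(i).

Step i=6: Q has 6 at row 4, column 1; remove 6 from row 4 of P and reverse-bump: 6 enters row 3 and ejects 5; 5 enters row 2 and ejects 4; 4 enters row 1 and ejects 3. So w(6) = 3. P is now [[1, 4], [2, 5], [6]].
Step i=5: Q has 5 at row 2, column 2; remove 5 from row 2 of P and reverse-bump: 5 enters row 1 and ejects 4. So w(5) = 4. P is now [[1, 5], [2], [6]].
Step i=4: Q has 4 at row 3, column 1; remove 6 from row 3 of P and reverse-bump: 6 enters row 2 and ejects 2; 2 enters row 1 and ejects 1. So w(4) = 1. P is now [[2, 5], [6]].
Step i=3: Q has 3 at row 2, column 1; remove 6 from row 2 of P and reverse-bump: 6 enters row 1 and ejects 5. So w(3) = 5. P is now [[2, 6]].
Step i=2: Q has 2 at row 1, column 2; remove that cell from P, ejecting 6. So w(2) = 6. P is now [[2]].
Step i=1: Q has 1 at row 1, column 1; remove that cell from P, ejecting 2. So w(1) = 2. P is now [].

So w = 2 6 5 1 4 3.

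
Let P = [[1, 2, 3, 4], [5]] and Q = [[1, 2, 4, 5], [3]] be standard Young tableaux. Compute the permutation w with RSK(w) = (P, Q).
1 5 2 3 4

Reverse the RSK construction: for i from n down to 1, find the cell of Q containing i, remove the entry at that cell from P, and reverse-bump it up through P; the value ejected from row 1 is w(i).

Step i=5: Q has 5 at row 1, column 4; remove that cell from P, ejecting 4. So w(5) = 4. P is now [[1, 2, 3], [5]].
Step i=4: Q has 4 at row 1, column 3; remove that cell from P, ejecting 3. So w(4) = 3. P is now [[1, 2], [5]].
Step i=3: Q has 3 at row 2, column 1; remove 5 from row 2 of P and reverse-bump: 5 enters row 1 and ejects 2. So w(3) = 2. P is now [[1, 5]].
Step i=2: Q has 2 at row 1, column 2; remove that cell from P, ejecting 5. So w(2) = 5. P is now [[1]].
Step i=1: Q has 1 at row 1, column 1; remove that cell from P, ejecting 1. So w(1) = 1. P is now [].

So w = 1 5 2 3 4.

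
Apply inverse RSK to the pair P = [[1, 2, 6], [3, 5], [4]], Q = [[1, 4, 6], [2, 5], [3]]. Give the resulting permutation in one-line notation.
4 3 1 5 2 6

Reverse the RSK construction: for i from n down to 1, find the cell of Q containing i, remove the entry at that cell from P, and reverse-bump it up through P; the value ejected from row 1 is w(i).

Step i=6: Q has 6 at row 1, column 3; remove that cell from P, ejecting 6. So w(6) = 6. P is now [[1, 2], [3, 5], [4]].
Step i=5: Q has 5 at row 2, column 2; remove 5 from row 2 of P and reverse-bump: 5 enters row 1 and ejects 2. So w(5) = 2. P is now [[1, 5], [3], [4]].
Step i=4: Q has 4 at row 1, column 2; remove that cell from P, ejecting 5. So w(4) = 5. P is now [[1], [3], [4]].
Step i=3: Q has 3 at row 3, column 1; remove 4 from row 3 of P and reverse-bump: 4 enters row 2 and ejects 3; 3 enters row 1 and ejects 1. So w(3) = 1. P is now [[3], [4]].
Step i=2: Q has 2 at row 2, column 1; remove 4 from row 2 of P and reverse-bump: 4 enters row 1 and ejects 3. So w(2) = 3. P is now [[4]].
Step i=1: Q has 1 at row 1, column 1; remove that cell from P, ejecting 4. So w(1) = 4. P is now [].

So w = 4 3 1 5 2 6.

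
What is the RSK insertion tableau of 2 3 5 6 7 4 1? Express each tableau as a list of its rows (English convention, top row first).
Insert 2: appended to row 1. P = [[2]].
Insert 3: appended to row 1. P = [[2, 3]].
Insert 5: appended to row 1. P = [[2, 3, 5]].
Insert 6: appended to row 1. P = [[2, 3, 5, 6]].
Insert 7: appended to row 1. P = [[2, 3, 5, 6, 7]].
Insert 4: 4 bumps 5 from row 1; 5 starts row 2. P = [[2, 3, 4, 6, 7], [5]].
Insert 1: 1 bumps 2 from row 1; 2 bumps 5 from row 2; 5 starts row 3. P = [[1, 3, 4, 6, 7], [2], [5]].

So P = [[1, 3, 4, 6, 7], [2], [5]].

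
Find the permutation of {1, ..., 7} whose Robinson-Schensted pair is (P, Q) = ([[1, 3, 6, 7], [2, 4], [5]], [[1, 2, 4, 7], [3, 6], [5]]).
Reverse the RSK construction: for i from n down to 1, find the cell of Q containing i, remove the entry at that cell from P, and reverse-bump it up through P; the value ejected from row 1 is w(i).

Step i=7: Q has 7 at row 1, column 4; remove that cell from P, ejecting 7. So w(7) = 7. P is now [[1, 3, 6], [2, 4], [5]].
Step i=6: Q has 6 at row 2, column 2; remove 4 from row 2 of P and reverse-bump: 4 enters row 1 and ejects 3. So w(6) = 3. P is now [[1, 4, 6], [2], [5]].
Step i=5: Q has 5 at row 3, column 1; remove 5 from row 3 of P and reverse-bump: 5 enters row 2 and ejects 2; 2 enters row 1 and ejects 1. So w(5) = 1. P is now [[2, 4, 6], [5]].
Step i=4: Q has 4 at row 1, column 3; remove that cell from P, ejecting 6. So w(4) = 6. P is now [[2, 4], [5]].
Step i=3: Q has 3 at row 2, column 1; remove 5 from row 2 of P and reverse-bump: 5 enters row 1 and ejects 4. So w(3) = 4. P is now [[2, 5]].
Step i=2: Q has 2 at row 1, column 2; remove that cell from P, ejecting 5. So w(2) = 5. P is now [[2]].
Step i=1: Q has 1 at row 1, column 1; remove that cell from P, ejecting 2. So w(1) = 2. P is now [].

So w = 2 5 4 6 1 3 7.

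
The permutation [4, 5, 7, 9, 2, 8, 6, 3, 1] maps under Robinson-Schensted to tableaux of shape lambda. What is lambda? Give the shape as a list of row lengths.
Row-insert each entry into an empty tableau.

After inserting 4: P = [[4]].
After inserting 5: P = [[4, 5]].
After inserting 7: P = [[4, 5, 7]].
After inserting 9: P = [[4, 5, 7, 9]].
After inserting 2: P = [[2, 5, 7, 9], [4]].
After inserting 8: P = [[2, 5, 7, 8], [4, 9]].
After inserting 6: P = [[2, 5, 6, 8], [4, 7], [9]].
After inserting 3: P = [[2, 3, 6, 8], [4, 5], [7], [9]].
After inserting 1: P = [[1, 3, 6, 8], [2, 5], [4], [7], [9]].

The final insertion tableau P = [[1, 3, 6, 8], [2, 5], [4], [7], [9]] has shape [4, 2, 1, 1, 1].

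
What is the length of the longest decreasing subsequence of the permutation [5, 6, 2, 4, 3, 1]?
4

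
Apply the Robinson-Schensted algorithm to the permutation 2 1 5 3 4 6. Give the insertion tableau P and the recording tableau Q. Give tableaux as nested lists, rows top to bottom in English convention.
P = [[1, 3, 4, 6], [2, 5]], Q = [[1, 3, 5, 6], [2, 4]]

Insert each entry of the permutation into P by Schensted row insertion, recording in Q the position of each new cell.

Insert 2: appended to row 1. P = [[2]].
Insert 1: 1 bumps 2 from row 1; 2 starts row 2. P = [[1], [2]].
Insert 5: appended to row 1. P = [[1, 5], [2]].
Insert 3: 3 bumps 5 from row 1; 5 appends to row 2. P = [[1, 3], [2, 5]].
Insert 4: appended to row 1. P = [[1, 3, 4], [2, 5]].
Insert 6: appended to row 1. P = [[1, 3, 4, 6], [2, 5]].

So P = [[1, 3, 4, 6], [2, 5]], Q = [[1, 3, 5, 6], [2, 4]].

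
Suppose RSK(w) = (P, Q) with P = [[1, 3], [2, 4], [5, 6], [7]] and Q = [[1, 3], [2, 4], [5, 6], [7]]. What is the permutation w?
5 2 7 6 1 4 3

Reverse RSK: for i = n, n-1, ..., 1, locate i in Q, remove the corresponding corner cell from P, and reverse-bump its entry up through P; the value ejected from row 1 is w(i).

So w = 5 2 7 6 1 4 3.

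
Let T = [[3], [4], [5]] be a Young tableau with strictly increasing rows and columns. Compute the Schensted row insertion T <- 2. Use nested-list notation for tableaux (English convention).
[[2], [3], [4], [5]]

In row 1, 2 replaces 3 (the leftmost entry greater than 2); 3 is bumped to row 2. In row 2, 3 replaces 4 (the leftmost entry greater than 3); 4 is bumped to row 3. In row 3, 4 replaces 5 (the leftmost entry greater than 4); 5 is bumped to row 4. 5 starts a new row 4. The new tableau is [[2], [3], [4], [5]].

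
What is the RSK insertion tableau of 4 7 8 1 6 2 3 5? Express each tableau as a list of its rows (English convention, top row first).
Insert 4: appended to row 1. P = [[4]].
Insert 7: appended to row 1. P = [[4, 7]].
Insert 8: appended to row 1. P = [[4, 7, 8]].
Insert 1: 1 bumps 4 from row 1; 4 starts row 2. P = [[1, 7, 8], [4]].
Insert 6: 6 bumps 7 from row 1; 7 appends to row 2. P = [[1, 6, 8], [4, 7]].
Insert 2: 2 bumps 6 from row 1; 6 bumps 7 from row 2; 7 starts row 3. P = [[1, 2, 8], [4, 6], [7]].
Insert 3: 3 bumps 8 from row 1; 8 appends to row 2. P = [[1, 2, 3], [4, 6, 8], [7]].
Insert 5: appended to row 1. P = [[1, 2, 3, 5], [4, 6, 8], [7]].

So P = [[1, 2, 3, 5], [4, 6, 8], [7]].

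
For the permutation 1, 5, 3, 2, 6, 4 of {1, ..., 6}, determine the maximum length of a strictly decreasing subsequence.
3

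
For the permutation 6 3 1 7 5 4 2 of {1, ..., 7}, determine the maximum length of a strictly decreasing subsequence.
4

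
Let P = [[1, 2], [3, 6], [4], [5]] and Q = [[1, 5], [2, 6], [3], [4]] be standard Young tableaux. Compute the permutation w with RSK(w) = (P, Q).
5 4 3 1 6 2

Reverse the RSK construction: for i from n down to 1, find the cell of Q containing i, remove the entry at that cell from P, and reverse-bump it up through P; the value ejected from row 1 is w(i).

Step i=6: Q has 6 at row 2, column 2; remove 6 from row 2 of P and reverse-bump: 6 enters row 1 and ejects 2. So w(6) = 2. P is now [[1, 6], [3], [4], [5]].
Step i=5: Q has 5 at row 1, column 2; remove that cell from P, ejecting 6. So w(5) = 6. P is now [[1], [3], [4], [5]].
Step i=4: Q has 4 at row 4, column 1; remove 5 from row 4 of P and reverse-bump: 5 enters row 3 and ejects 4; 4 enters row 2 and ejects 3; 3 enters row 1 and ejects 1. So w(4) = 1. P is now [[3], [4], [5]].
Step i=3: Q has 3 at row 3, column 1; remove 5 from row 3 of P and reverse-bump: 5 enters row 2 and ejects 4; 4 enters row 1 and ejects 3. So w(3) = 3. P is now [[4], [5]].
Step i=2: Q has 2 at row 2, column 1; remove 5 from row 2 of P and reverse-bump: 5 enters row 1 and ejects 4. So w(2) = 4. P is now [[5]].
Step i=1: Q has 1 at row 1, column 1; remove that cell from P, ejecting 5. So w(1) = 5. P is now [].

So w = 5 4 3 1 6 2.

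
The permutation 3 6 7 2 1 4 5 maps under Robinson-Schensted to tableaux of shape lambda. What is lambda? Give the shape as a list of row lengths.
Row-insert each entry into an empty tableau.

After inserting 3: P = [[3]].
After inserting 6: P = [[3, 6]].
After inserting 7: P = [[3, 6, 7]].
After inserting 2: P = [[2, 6, 7], [3]].
After inserting 1: P = [[1, 6, 7], [2], [3]].
After inserting 4: P = [[1, 4, 7], [2, 6], [3]].
After inserting 5: P = [[1, 4, 5], [2, 6, 7], [3]].

The final insertion tableau P = [[1, 4, 5], [2, 6, 7], [3]] has shape [3, 3, 1].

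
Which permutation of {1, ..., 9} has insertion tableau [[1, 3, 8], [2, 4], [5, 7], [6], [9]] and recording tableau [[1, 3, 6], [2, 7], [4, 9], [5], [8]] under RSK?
9 6 7 5 2 8 4 1 3

Reverse the RSK construction: for i from n down to 1, find the cell of Q containing i, remove the entry at that cell from P, and reverse-bump it up through P; the value ejected from row 1 is w(i).

Step i=9: Q has 9 at row 3, column 2; remove 7 from row 3 of P and reverse-bump: 7 enters row 2 and ejects 4; 4 enters row 1 and ejects 3. So w(9) = 3. P is now [[1, 4, 8], [2, 7], [5], [6], [9]].
Step i=8: Q has 8 at row 5, column 1; remove 9 from row 5 of P and reverse-bump: 9 enters row 4 and ejects 6; 6 enters row 3 and ejects 5; 5 enters row 2 and ejects 2; 2 enters row 1 and ejects 1. So w(8) = 1. P is now [[2, 4, 8], [5, 7], [6], [9]].
Step i=7: Q has 7 at row 2, column 2; remove 7 from row 2 of P and reverse-bump: 7 enters row 1 and ejects 4. So w(7) = 4. P is now [[2, 7, 8], [5], [6], [9]].
Step i=6: Q has 6 at row 1, column 3; remove that cell from P, ejecting 8. So w(6) = 8. P is now [[2, 7], [5], [6], [9]].
Step i=5: Q has 5 at row 4, column 1; remove 9 from row 4 of P and reverse-bump: 9 enters row 3 and ejects 6; 6 enters row 2 and ejects 5; 5 enters row 1 and ejects 2. So w(5) = 2. P is now [[5, 7], [6], [9]].
Step i=4: Q has 4 at row 3, column 1; remove 9 from row 3 of P and reverse-bump: 9 enters row 2 and ejects 6; 6 enters row 1 and ejects 5. So w(4) = 5. P is now [[6, 7], [9]].
Step i=3: Q has 3 at row 1, column 2; remove that cell from P, ejecting 7. So w(3) = 7. P is now [[6], [9]].
Step i=2: Q has 2 at row 2, column 1; remove 9 from row 2 of P and reverse-bump: 9 enters row 1 and ejects 6. So w(2) = 6. P is now [[9]].
Step i=1: Q has 1 at row 1, column 1; remove that cell from P, ejecting 9. So w(1) = 9. P is now [].

So w = 9 6 7 5 2 8 4 1 3.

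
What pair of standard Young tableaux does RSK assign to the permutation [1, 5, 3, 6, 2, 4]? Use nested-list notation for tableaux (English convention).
Insert each entry of the permutation into P by Schensted row insertion, recording in Q the position of each new cell.

Insert 1: appended to row 1. P = [[1]], Q = [[1]].
Insert 5: appended to row 1. P = [[1, 5]], Q = [[1, 2]].
Insert 3: 3 bumps 5 from row 1; 5 starts row 2. P = [[1, 3], [5]], Q = [[1, 2], [3]].
Insert 6: appended to row 1. P = [[1, 3, 6], [5]], Q = [[1, 2, 4], [3]].
Insert 2: 2 bumps 3 from row 1; 3 bumps 5 from row 2; 5 starts row 3. P = [[1, 2, 6], [3], [5]], Q = [[1, 2, 4], [3], [5]].
Insert 4: 4 bumps 6 from row 1; 6 appends to row 2. P = [[1, 2, 4], [3, 6], [5]], Q = [[1, 2, 4], [3, 6], [5]].

So P = [[1, 2, 4], [3, 6], [5]], Q = [[1, 2, 4], [3, 6], [5]].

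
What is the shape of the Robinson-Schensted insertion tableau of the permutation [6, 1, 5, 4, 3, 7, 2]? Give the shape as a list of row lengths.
Row-insert each entry into an empty tableau.

After inserting 6: P = [[6]].
After inserting 1: P = [[1], [6]].
After inserting 5: P = [[1, 5], [6]].
After inserting 4: P = [[1, 4], [5], [6]].
After inserting 3: P = [[1, 3], [4], [5], [6]].
After inserting 7: P = [[1, 3, 7], [4], [5], [6]].
After inserting 2: P = [[1, 2, 7], [3], [4], [5], [6]].

The final insertion tableau P = [[1, 2, 7], [3], [4], [5], [6]] has shape [3, 1, 1, 1, 1].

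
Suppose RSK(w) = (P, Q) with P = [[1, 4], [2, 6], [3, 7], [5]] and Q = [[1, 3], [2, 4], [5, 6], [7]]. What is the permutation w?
5 3 7 6 2 4 1

Reverse the RSK construction: for i from n down to 1, find the cell of Q containing i, remove the entry at that cell from P, and reverse-bump it up through P; the value ejected from row 1 is w(i).

Step i=7: Q has 7 at row 4, column 1; remove 5 from row 4 of P and reverse-bump: 5 enters row 3 and ejects 3; 3 enters row 2 and ejects 2; 2 enters row 1 and ejects 1. So w(7) = 1. P is now [[2, 4], [3, 6], [5, 7]].
Step i=6: Q has 6 at row 3, column 2; remove 7 from row 3 of P and reverse-bump: 7 enters row 2 and ejects 6; 6 enters row 1 and ejects 4. So w(6) = 4. P is now [[2, 6], [3, 7], [5]].
Step i=5: Q has 5 at row 3, column 1; remove 5 from row 3 of P and reverse-bump: 5 enters row 2 and ejects 3; 3 enters row 1 and ejects 2. So w(5) = 2. P is now [[3, 6], [5, 7]].
Step i=4: Q has 4 at row 2, column 2; remove 7 from row 2 of P and reverse-bump: 7 enters row 1 and ejects 6. So w(4) = 6. P is now [[3, 7], [5]].
Step i=3: Q has 3 at row 1, column 2; remove that cell from P, ejecting 7. So w(3) = 7. P is now [[3], [5]].
Step i=2: Q has 2 at row 2, column 1; remove 5 from row 2 of P and reverse-bump: 5 enters row 1 and ejects 3. So w(2) = 3. P is now [[5]].
Step i=1: Q has 1 at row 1, column 1; remove that cell from P, ejecting 5. So w(1) = 5. P is now [].

So w = 5 3 7 6 2 4 1.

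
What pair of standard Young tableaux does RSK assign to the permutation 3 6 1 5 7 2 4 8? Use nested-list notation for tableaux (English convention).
Insert each entry of the permutation into P by Schensted row insertion, recording in Q the position of each new cell.

After inserting 3: P = [[3]].
After inserting 6: P = [[3, 6]].
After inserting 1: P = [[1, 6], [3]].
After inserting 5: P = [[1, 5], [3, 6]].
After inserting 7: P = [[1, 5, 7], [3, 6]].
After inserting 2: P = [[1, 2, 7], [3, 5], [6]].
After inserting 4: P = [[1, 2, 4], [3, 5, 7], [6]].
After inserting 8: P = [[1, 2, 4, 8], [3, 5, 7], [6]].

So P = [[1, 2, 4, 8], [3, 5, 7], [6]], Q = [[1, 2, 5, 8], [3, 4, 7], [6]].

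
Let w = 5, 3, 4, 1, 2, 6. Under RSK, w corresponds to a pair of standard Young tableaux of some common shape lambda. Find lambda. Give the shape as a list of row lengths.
[3, 2, 1]

RSK row insertion gives P = [[1, 2, 6], [3, 4], [5]], which has shape [3, 2, 1].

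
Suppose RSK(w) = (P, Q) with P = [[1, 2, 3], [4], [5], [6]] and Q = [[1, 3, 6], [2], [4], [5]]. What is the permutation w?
Reverse the RSK construction: for i from n down to 1, find the cell of Q containing i, remove the entry at that cell from P, and reverse-bump it up through P; the value ejected from row 1 is w(i).

Step i=6: Q has 6 at row 1, column 3; remove that cell from P, ejecting 3. So w(6) = 3. P is now [[1, 2], [4], [5], [6]].
Step i=5: Q has 5 at row 4, column 1; remove 6 from row 4 of P and reverse-bump: 6 enters row 3 and ejects 5; 5 enters row 2 and ejects 4; 4 enters row 1 and ejects 2. So w(5) = 2. P is now [[1, 4], [5], [6]].
Step i=4: Q has 4 at row 3, column 1; remove 6 from row 3 of P and reverse-bump: 6 enters row 2 and ejects 5; 5 enters row 1 and ejects 4. So w(4) = 4. P is now [[1, 5], [6]].
Step i=3: Q has 3 at row 1, column 2; remove that cell from P, ejecting 5. So w(3) = 5. P is now [[1], [6]].
Step i=2: Q has 2 at row 2, column 1; remove 6 from row 2 of P and reverse-bump: 6 enters row 1 and ejects 1. So w(2) = 1. P is now [[6]].
Step i=1: Q has 1 at row 1, column 1; remove that cell from P, ejecting 6. So w(1) = 6. P is now [].

So w = 6 1 5 4 2 3.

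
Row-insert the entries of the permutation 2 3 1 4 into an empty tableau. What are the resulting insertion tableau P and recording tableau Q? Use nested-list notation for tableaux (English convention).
Insert each entry of the permutation into P by Schensted row insertion, recording in Q the position of each new cell.

Insert 2: appended to row 1. P = [[2]], Q = [[1]].
Insert 3: appended to row 1. P = [[2, 3]], Q = [[1, 2]].
Insert 1: 1 bumps 2 from row 1; 2 starts row 2. P = [[1, 3], [2]], Q = [[1, 2], [3]].
Insert 4: appended to row 1. P = [[1, 3, 4], [2]], Q = [[1, 2, 4], [3]].

So P = [[1, 3, 4], [2]], Q = [[1, 2, 4], [3]].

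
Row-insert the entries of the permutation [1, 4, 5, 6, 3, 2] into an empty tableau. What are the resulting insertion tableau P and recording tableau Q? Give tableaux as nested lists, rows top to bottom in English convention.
P = [[1, 2, 5, 6], [3], [4]], Q = [[1, 2, 3, 4], [5], [6]]

Insert each entry of the permutation into P by Schensted row insertion, recording in Q the position of each new cell.

Insert 1: appended to row 1. P = [[1]].
Insert 4: appended to row 1. P = [[1, 4]].
Insert 5: appended to row 1. P = [[1, 4, 5]].
Insert 6: appended to row 1. P = [[1, 4, 5, 6]].
Insert 3: 3 bumps 4 from row 1; 4 starts row 2. P = [[1, 3, 5, 6], [4]].
Insert 2: 2 bumps 3 from row 1; 3 bumps 4 from row 2; 4 starts row 3. P = [[1, 2, 5, 6], [3], [4]].

So P = [[1, 2, 5, 6], [3], [4]], Q = [[1, 2, 3, 4], [5], [6]].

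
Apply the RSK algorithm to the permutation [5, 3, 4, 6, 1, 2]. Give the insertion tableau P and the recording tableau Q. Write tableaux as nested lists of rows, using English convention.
Insert each entry of the permutation into P by Schensted row insertion, recording in Q the position of each new cell.

Insert 5: appended to row 1. P = [[5]].
Insert 3: 3 bumps 5 from row 1; 5 starts row 2. P = [[3], [5]].
Insert 4: appended to row 1. P = [[3, 4], [5]].
Insert 6: appended to row 1. P = [[3, 4, 6], [5]].
Insert 1: 1 bumps 3 from row 1; 3 bumps 5 from row 2; 5 starts row 3. P = [[1, 4, 6], [3], [5]].
Insert 2: 2 bumps 4 from row 1; 4 appends to row 2. P = [[1, 2, 6], [3, 4], [5]].

So P = [[1, 2, 6], [3, 4], [5]], Q = [[1, 3, 4], [2, 6], [5]].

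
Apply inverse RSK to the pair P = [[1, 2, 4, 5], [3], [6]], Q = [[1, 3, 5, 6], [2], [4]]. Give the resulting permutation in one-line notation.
Reverse RSK: for i = n, n-1, ..., 1, locate i in Q, remove the corresponding corner cell from P, and reverse-bump its entry up through P; the value ejected from row 1 is w(i).

So w = 6 1 3 2 4 5.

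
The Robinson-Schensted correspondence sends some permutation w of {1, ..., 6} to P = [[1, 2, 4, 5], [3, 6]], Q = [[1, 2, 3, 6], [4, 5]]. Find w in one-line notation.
1 3 6 2 4 5

Reverse the RSK construction: for i from n down to 1, find the cell of Q containing i, remove the entry at that cell from P, and reverse-bump it up through P; the value ejected from row 1 is w(i).

Step i=6: Q has 6 at row 1, column 4; remove that cell from P, ejecting 5. So w(6) = 5. P is now [[1, 2, 4], [3, 6]].
Step i=5: Q has 5 at row 2, column 2; remove 6 from row 2 of P and reverse-bump: 6 enters row 1 and ejects 4. So w(5) = 4. P is now [[1, 2, 6], [3]].
Step i=4: Q has 4 at row 2, column 1; remove 3 from row 2 of P and reverse-bump: 3 enters row 1 and ejects 2. So w(4) = 2. P is now [[1, 3, 6]].
Step i=3: Q has 3 at row 1, column 3; remove that cell from P, ejecting 6. So w(3) = 6. P is now [[1, 3]].
Step i=2: Q has 2 at row 1, column 2; remove that cell from P, ejecting 3. So w(2) = 3. P is now [[1]].
Step i=1: Q has 1 at row 1, column 1; remove that cell from P, ejecting 1. So w(1) = 1. P is now [].

So w = 1 3 6 2 4 5.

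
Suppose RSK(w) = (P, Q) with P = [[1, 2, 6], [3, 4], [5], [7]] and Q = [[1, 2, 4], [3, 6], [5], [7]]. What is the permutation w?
3 7 5 6 1 4 2

Reverse the RSK construction: for i from n down to 1, find the cell of Q containing i, remove the entry at that cell from P, and reverse-bump it up through P; the value ejected from row 1 is w(i).

Step i=7: Q has 7 at row 4, column 1; remove 7 from row 4 of P and reverse-bump: 7 enters row 3 and ejects 5; 5 enters row 2 and ejects 4; 4 enters row 1 and ejects 2. So w(7) = 2. P is now [[1, 4, 6], [3, 5], [7]].
Step i=6: Q has 6 at row 2, column 2; remove 5 from row 2 of P and reverse-bump: 5 enters row 1 and ejects 4. So w(6) = 4. P is now [[1, 5, 6], [3], [7]].
Step i=5: Q has 5 at row 3, column 1; remove 7 from row 3 of P and reverse-bump: 7 enters row 2 and ejects 3; 3 enters row 1 and ejects 1. So w(5) = 1. P is now [[3, 5, 6], [7]].
Step i=4: Q has 4 at row 1, column 3; remove that cell from P, ejecting 6. So w(4) = 6. P is now [[3, 5], [7]].
Step i=3: Q has 3 at row 2, column 1; remove 7 from row 2 of P and reverse-bump: 7 enters row 1 and ejects 5. So w(3) = 5. P is now [[3, 7]].
Step i=2: Q has 2 at row 1, column 2; remove that cell from P, ejecting 7. So w(2) = 7. P is now [[3]].
Step i=1: Q has 1 at row 1, column 1; remove that cell from P, ejecting 3. So w(1) = 3. P is now [].

So w = 3 7 5 6 1 4 2.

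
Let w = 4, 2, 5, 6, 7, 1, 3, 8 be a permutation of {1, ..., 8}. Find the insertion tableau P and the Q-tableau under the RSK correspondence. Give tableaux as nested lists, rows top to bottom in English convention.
Insert each entry of the permutation into P by Schensted row insertion, recording in Q the position of each new cell.

After inserting 4: P = [[4]].
After inserting 2: P = [[2], [4]].
After inserting 5: P = [[2, 5], [4]].
After inserting 6: P = [[2, 5, 6], [4]].
After inserting 7: P = [[2, 5, 6, 7], [4]].
After inserting 1: P = [[1, 5, 6, 7], [2], [4]].
After inserting 3: P = [[1, 3, 6, 7], [2, 5], [4]].
After inserting 8: P = [[1, 3, 6, 7, 8], [2, 5], [4]].

So P = [[1, 3, 6, 7, 8], [2, 5], [4]], Q = [[1, 3, 4, 5, 8], [2, 7], [6]].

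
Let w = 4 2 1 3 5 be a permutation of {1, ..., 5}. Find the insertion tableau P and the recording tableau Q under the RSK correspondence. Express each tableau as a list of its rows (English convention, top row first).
Insert each entry of the permutation into P by Schensted row insertion, recording in Q the position of each new cell.

Insert 4: appended to row 1. P = [[4]].
Insert 2: 2 bumps 4 from row 1; 4 starts row 2. P = [[2], [4]].
Insert 1: 1 bumps 2 from row 1; 2 bumps 4 from row 2; 4 starts row 3. P = [[1], [2], [4]].
Insert 3: appended to row 1. P = [[1, 3], [2], [4]].
Insert 5: appended to row 1. P = [[1, 3, 5], [2], [4]].

So P = [[1, 3, 5], [2], [4]], Q = [[1, 4, 5], [2], [3]].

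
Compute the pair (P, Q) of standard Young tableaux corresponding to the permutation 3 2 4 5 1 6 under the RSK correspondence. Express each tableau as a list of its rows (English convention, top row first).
P = [[1, 4, 5, 6], [2], [3]], Q = [[1, 3, 4, 6], [2], [5]]

Insert each entry of the permutation into P by Schensted row insertion, recording in Q the position of each new cell.

Insert 3: appended to row 1. P = [[3]].
Insert 2: 2 bumps 3 from row 1; 3 starts row 2. P = [[2], [3]].
Insert 4: appended to row 1. P = [[2, 4], [3]].
Insert 5: appended to row 1. P = [[2, 4, 5], [3]].
Insert 1: 1 bumps 2 from row 1; 2 bumps 3 from row 2; 3 starts row 3. P = [[1, 4, 5], [2], [3]].
Insert 6: appended to row 1. P = [[1, 4, 5, 6], [2], [3]].

So P = [[1, 4, 5, 6], [2], [3]], Q = [[1, 3, 4, 6], [2], [5]].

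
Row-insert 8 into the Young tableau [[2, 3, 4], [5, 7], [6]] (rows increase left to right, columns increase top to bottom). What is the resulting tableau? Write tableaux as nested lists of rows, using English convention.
8 is larger than every entry of row 1, so it is appended to row 1. The new tableau is [[2, 3, 4, 8], [5, 7], [6]].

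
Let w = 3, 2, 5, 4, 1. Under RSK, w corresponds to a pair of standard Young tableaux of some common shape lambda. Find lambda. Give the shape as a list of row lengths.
[2, 2, 1]

RSK row insertion gives P = [[1, 4], [2, 5], [3]], which has shape [2, 2, 1].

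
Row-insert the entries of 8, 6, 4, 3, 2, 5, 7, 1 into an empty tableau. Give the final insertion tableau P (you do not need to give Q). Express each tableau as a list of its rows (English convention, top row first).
P = [[1, 5, 7], [2], [3], [4], [6], [8]]

Insert 8: appended to row 1. P = [[8]].
Insert 6: 6 bumps 8 from row 1; 8 starts row 2. P = [[6], [8]].
Insert 4: 4 bumps 6 from row 1; 6 bumps 8 from row 2; 8 starts row 3. P = [[4], [6], [8]].
Insert 3: 3 bumps 4 from row 1; 4 bumps 6 from row 2; 6 bumps 8 from row 3; 8 starts row 4. P = [[3], [4], [6], [8]].
Insert 2: 2 bumps 3 from row 1; 3 bumps 4 from row 2; 4 bumps 6 from row 3; 6 bumps 8 from row 4; 8 starts row 5. P = [[2], [3], [4], [6], [8]].
Insert 5: appended to row 1. P = [[2, 5], [3], [4], [6], [8]].
Insert 7: appended to row 1. P = [[2, 5, 7], [3], [4], [6], [8]].
Insert 1: 1 bumps 2 from row 1; 2 bumps 3 from row 2; 3 bumps 4 from row 3; 4 bumps 6 from row 4; 6 bumps 8 from row 5; 8 starts row 6. P = [[1, 5, 7], [2], [3], [4], [6], [8]].

So P = [[1, 5, 7], [2], [3], [4], [6], [8]].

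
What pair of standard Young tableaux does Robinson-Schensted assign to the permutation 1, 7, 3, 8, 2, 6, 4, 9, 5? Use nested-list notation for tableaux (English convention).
Insert each entry of the permutation into P by Schensted row insertion, recording in Q the position of each new cell.

Insert 1: appended to row 1. P = [[1]].
Insert 7: appended to row 1. P = [[1, 7]].
Insert 3: 3 bumps 7 from row 1; 7 starts row 2. P = [[1, 3], [7]].
Insert 8: appended to row 1. P = [[1, 3, 8], [7]].
Insert 2: 2 bumps 3 from row 1; 3 bumps 7 from row 2; 7 starts row 3. P = [[1, 2, 8], [3], [7]].
Insert 6: 6 bumps 8 from row 1; 8 appends to row 2. P = [[1, 2, 6], [3, 8], [7]].
Insert 4: 4 bumps 6 from row 1; 6 bumps 8 from row 2; 8 appends to row 3. P = [[1, 2, 4], [3, 6], [7, 8]].
Insert 9: appended to row 1. P = [[1, 2, 4, 9], [3, 6], [7, 8]].
Insert 5: 5 bumps 9 from row 1; 9 appends to row 2. P = [[1, 2, 4, 5], [3, 6, 9], [7, 8]].

So P = [[1, 2, 4, 5], [3, 6, 9], [7, 8]], Q = [[1, 2, 4, 8], [3, 6, 9], [5, 7]].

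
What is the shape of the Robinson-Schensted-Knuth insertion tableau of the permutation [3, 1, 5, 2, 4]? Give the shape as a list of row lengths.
[3, 2]

Row-insert each entry into an empty tableau.

After inserting 3: P = [[3]].
After inserting 1: P = [[1], [3]].
After inserting 5: P = [[1, 5], [3]].
After inserting 2: P = [[1, 2], [3, 5]].
After inserting 4: P = [[1, 2, 4], [3, 5]].

The final insertion tableau P = [[1, 2, 4], [3, 5]] has shape [3, 2].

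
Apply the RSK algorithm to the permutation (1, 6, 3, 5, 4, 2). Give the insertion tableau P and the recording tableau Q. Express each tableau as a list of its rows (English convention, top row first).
P = [[1, 2, 4], [3], [5], [6]], Q = [[1, 2, 4], [3], [5], [6]]

Insert each entry of the permutation into P by Schensted row insertion, recording in Q the position of each new cell.

Insert 1: appended to row 1. P = [[1]], Q = [[1]].
Insert 6: appended to row 1. P = [[1, 6]], Q = [[1, 2]].
Insert 3: 3 bumps 6 from row 1; 6 starts row 2. P = [[1, 3], [6]], Q = [[1, 2], [3]].
Insert 5: appended to row 1. P = [[1, 3, 5], [6]], Q = [[1, 2, 4], [3]].
Insert 4: 4 bumps 5 from row 1; 5 bumps 6 from row 2; 6 starts row 3. P = [[1, 3, 4], [5], [6]], Q = [[1, 2, 4], [3], [5]].
Insert 2: 2 bumps 3 from row 1; 3 bumps 5 from row 2; 5 bumps 6 from row 3; 6 starts row 4. P = [[1, 2, 4], [3], [5], [6]], Q = [[1, 2, 4], [3], [5], [6]].

So P = [[1, 2, 4], [3], [5], [6]], Q = [[1, 2, 4], [3], [5], [6]].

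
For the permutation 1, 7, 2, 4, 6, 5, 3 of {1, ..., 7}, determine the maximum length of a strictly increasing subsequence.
4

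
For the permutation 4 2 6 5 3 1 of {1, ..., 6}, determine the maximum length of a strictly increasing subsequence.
2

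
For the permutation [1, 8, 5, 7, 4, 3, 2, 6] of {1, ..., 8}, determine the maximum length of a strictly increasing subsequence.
3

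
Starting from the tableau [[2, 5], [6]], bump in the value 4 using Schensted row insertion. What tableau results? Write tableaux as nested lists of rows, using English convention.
In row 1, 4 replaces 5 (the leftmost entry greater than 4); 5 is bumped to row 2. In row 2, 5 replaces 6 (the leftmost entry greater than 5); 6 is bumped to row 3. 6 starts a new row 3. The new tableau is [[2, 4], [5], [6]].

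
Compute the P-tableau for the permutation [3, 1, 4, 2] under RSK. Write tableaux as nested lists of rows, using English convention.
Insert 3: appended to row 1. P = [[3]].
Insert 1: 1 bumps 3 from row 1; 3 starts row 2. P = [[1], [3]].
Insert 4: appended to row 1. P = [[1, 4], [3]].
Insert 2: 2 bumps 4 from row 1; 4 appends to row 2. P = [[1, 2], [3, 4]].

So P = [[1, 2], [3, 4]].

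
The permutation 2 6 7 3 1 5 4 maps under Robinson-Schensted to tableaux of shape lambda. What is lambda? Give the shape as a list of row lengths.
Row-insert each entry into an empty tableau.

After inserting 2: P = [[2]].
After inserting 6: P = [[2, 6]].
After inserting 7: P = [[2, 6, 7]].
After inserting 3: P = [[2, 3, 7], [6]].
After inserting 1: P = [[1, 3, 7], [2], [6]].
After inserting 5: P = [[1, 3, 5], [2, 7], [6]].
After inserting 4: P = [[1, 3, 4], [2, 5], [6, 7]].

The final insertion tableau P = [[1, 3, 4], [2, 5], [6, 7]] has shape [3, 2, 2].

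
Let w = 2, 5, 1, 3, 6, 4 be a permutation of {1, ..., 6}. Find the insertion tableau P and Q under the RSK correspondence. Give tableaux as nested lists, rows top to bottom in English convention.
P = [[1, 3, 4], [2, 5, 6]], Q = [[1, 2, 5], [3, 4, 6]]

Insert each entry of the permutation into P by Schensted row insertion, recording in Q the position of each new cell.

Insert 2: appended to row 1. P = [[2]], Q = [[1]].
Insert 5: appended to row 1. P = [[2, 5]], Q = [[1, 2]].
Insert 1: 1 bumps 2 from row 1; 2 starts row 2. P = [[1, 5], [2]], Q = [[1, 2], [3]].
Insert 3: 3 bumps 5 from row 1; 5 appends to row 2. P = [[1, 3], [2, 5]], Q = [[1, 2], [3, 4]].
Insert 6: appended to row 1. P = [[1, 3, 6], [2, 5]], Q = [[1, 2, 5], [3, 4]].
Insert 4: 4 bumps 6 from row 1; 6 appends to row 2. P = [[1, 3, 4], [2, 5, 6]], Q = [[1, 2, 5], [3, 4, 6]].

So P = [[1, 3, 4], [2, 5, 6]], Q = [[1, 2, 5], [3, 4, 6]].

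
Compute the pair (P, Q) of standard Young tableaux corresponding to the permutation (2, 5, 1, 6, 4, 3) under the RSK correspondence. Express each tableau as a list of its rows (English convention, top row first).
P = [[1, 3, 6], [2, 4], [5]], Q = [[1, 2, 4], [3, 5], [6]]

Insert each entry of the permutation into P by Schensted row insertion, recording in Q the position of each new cell.

Insert 2: appended to row 1. P = [[2]], Q = [[1]].
Insert 5: appended to row 1. P = [[2, 5]], Q = [[1, 2]].
Insert 1: 1 bumps 2 from row 1; 2 starts row 2. P = [[1, 5], [2]], Q = [[1, 2], [3]].
Insert 6: appended to row 1. P = [[1, 5, 6], [2]], Q = [[1, 2, 4], [3]].
Insert 4: 4 bumps 5 from row 1; 5 appends to row 2. P = [[1, 4, 6], [2, 5]], Q = [[1, 2, 4], [3, 5]].
Insert 3: 3 bumps 4 from row 1; 4 bumps 5 from row 2; 5 starts row 3. P = [[1, 3, 6], [2, 4], [5]], Q = [[1, 2, 4], [3, 5], [6]].

So P = [[1, 3, 6], [2, 4], [5]], Q = [[1, 2, 4], [3, 5], [6]].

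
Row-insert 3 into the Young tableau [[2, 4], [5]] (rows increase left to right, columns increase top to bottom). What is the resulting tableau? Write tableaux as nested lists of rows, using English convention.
[[2, 3], [4], [5]]

In row 1, 3 replaces 4 (the leftmost entry greater than 3); 4 is bumped to row 2. In row 2, 4 replaces 5 (the leftmost entry greater than 4); 5 is bumped to row 3. 5 starts a new row 3. The new tableau is [[2, 3], [4], [5]].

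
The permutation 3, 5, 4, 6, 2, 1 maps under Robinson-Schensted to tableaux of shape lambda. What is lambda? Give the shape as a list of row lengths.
[3, 1, 1, 1]

Row-insert each entry into an empty tableau.

After inserting 3: P = [[3]].
After inserting 5: P = [[3, 5]].
After inserting 4: P = [[3, 4], [5]].
After inserting 6: P = [[3, 4, 6], [5]].
After inserting 2: P = [[2, 4, 6], [3], [5]].
After inserting 1: P = [[1, 4, 6], [2], [3], [5]].

The final insertion tableau P = [[1, 4, 6], [2], [3], [5]] has shape [3, 1, 1, 1].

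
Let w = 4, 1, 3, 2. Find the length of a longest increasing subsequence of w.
2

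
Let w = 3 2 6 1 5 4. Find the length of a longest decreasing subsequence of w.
3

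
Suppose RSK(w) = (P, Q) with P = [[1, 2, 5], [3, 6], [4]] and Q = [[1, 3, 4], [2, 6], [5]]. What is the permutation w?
4 1 3 6 2 5

Reverse the RSK construction: for i from n down to 1, find the cell of Q containing i, remove the entry at that cell from P, and reverse-bump it up through P; the value ejected from row 1 is w(i).

Step i=6: Q has 6 at row 2, column 2; remove 6 from row 2 of P and reverse-bump: 6 enters row 1 and ejects 5. So w(6) = 5. P is now [[1, 2, 6], [3], [4]].
Step i=5: Q has 5 at row 3, column 1; remove 4 from row 3 of P and reverse-bump: 4 enters row 2 and ejects 3; 3 enters row 1 and ejects 2. So w(5) = 2. P is now [[1, 3, 6], [4]].
Step i=4: Q has 4 at row 1, column 3; remove that cell from P, ejecting 6. So w(4) = 6. P is now [[1, 3], [4]].
Step i=3: Q has 3 at row 1, column 2; remove that cell from P, ejecting 3. So w(3) = 3. P is now [[1], [4]].
Step i=2: Q has 2 at row 2, column 1; remove 4 from row 2 of P and reverse-bump: 4 enters row 1 and ejects 1. So w(2) = 1. P is now [[4]].
Step i=1: Q has 1 at row 1, column 1; remove that cell from P, ejecting 4. So w(1) = 4. P is now [].

So w = 4 1 3 6 2 5.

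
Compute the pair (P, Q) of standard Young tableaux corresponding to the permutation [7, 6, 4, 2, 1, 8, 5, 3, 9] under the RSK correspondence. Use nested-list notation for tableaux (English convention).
Insert each entry of the permutation into P by Schensted row insertion, recording in Q the position of each new cell.

Insert 7: appended to row 1. P = [[7]].
Insert 6: 6 bumps 7 from row 1; 7 starts row 2. P = [[6], [7]].
Insert 4: 4 bumps 6 from row 1; 6 bumps 7 from row 2; 7 starts row 3. P = [[4], [6], [7]].
Insert 2: 2 bumps 4 from row 1; 4 bumps 6 from row 2; 6 bumps 7 from row 3; 7 starts row 4. P = [[2], [4], [6], [7]].
Insert 1: 1 bumps 2 from row 1; 2 bumps 4 from row 2; 4 bumps 6 from row 3; 6 bumps 7 from row 4; 7 starts row 5. P = [[1], [2], [4], [6], [7]].
Insert 8: appended to row 1. P = [[1, 8], [2], [4], [6], [7]].
Insert 5: 5 bumps 8 from row 1; 8 appends to row 2. P = [[1, 5], [2, 8], [4], [6], [7]].
Insert 3: 3 bumps 5 from row 1; 5 bumps 8 from row 2; 8 appends to row 3. P = [[1, 3], [2, 5], [4, 8], [6], [7]].
Insert 9: appended to row 1. P = [[1, 3, 9], [2, 5], [4, 8], [6], [7]].

So P = [[1, 3, 9], [2, 5], [4, 8], [6], [7]], Q = [[1, 6, 9], [2, 7], [3, 8], [4], [5]].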